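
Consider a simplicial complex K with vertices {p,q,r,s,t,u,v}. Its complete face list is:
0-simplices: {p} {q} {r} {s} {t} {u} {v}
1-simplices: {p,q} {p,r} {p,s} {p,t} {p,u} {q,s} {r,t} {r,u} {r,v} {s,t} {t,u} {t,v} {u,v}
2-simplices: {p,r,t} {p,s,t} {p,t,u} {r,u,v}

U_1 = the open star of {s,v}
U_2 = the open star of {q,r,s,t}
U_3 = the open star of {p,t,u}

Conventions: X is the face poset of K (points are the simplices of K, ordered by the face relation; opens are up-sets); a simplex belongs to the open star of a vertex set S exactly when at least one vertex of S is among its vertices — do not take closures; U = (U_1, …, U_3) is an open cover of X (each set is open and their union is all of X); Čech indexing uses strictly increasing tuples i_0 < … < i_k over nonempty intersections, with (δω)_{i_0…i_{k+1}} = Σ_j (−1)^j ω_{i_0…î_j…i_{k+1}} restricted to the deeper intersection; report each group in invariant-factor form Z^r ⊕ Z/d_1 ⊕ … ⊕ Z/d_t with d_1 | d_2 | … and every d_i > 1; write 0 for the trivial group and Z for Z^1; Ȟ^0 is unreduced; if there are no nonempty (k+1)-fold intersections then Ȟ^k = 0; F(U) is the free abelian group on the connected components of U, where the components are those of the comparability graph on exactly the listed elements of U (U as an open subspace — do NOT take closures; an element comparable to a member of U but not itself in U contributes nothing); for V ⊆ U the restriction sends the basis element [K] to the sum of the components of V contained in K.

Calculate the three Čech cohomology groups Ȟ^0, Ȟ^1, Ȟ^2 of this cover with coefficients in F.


nerve of the cover:
  U1={{s},{v},{p,s},{q,s},{r,v},{s,t},{t,v},{u,v},{p,s,t},{r,u,v}} U2={{q},{r},{s},{t},{p,q},{p,r},{p,s},{p,t},{q,s},{r,t},{r,u},{r,v},{s,t},{t,u},{t,v},{p,r,t},{p,s,t},{p,t,u},{r,u,v}} U3={{p},{t},{u},{p,q},{p,r},{p,s},{p,t},{p,u},{r,t},{r,u},{s,t},{t,u},{t,v},{u,v},{p,r,t},{p,s,t},{p,t,u},{r,u,v}}
  U12={{s},{p,s},{q,s},{r,v},{s,t},{t,v},{p,s,t},{r,u,v}} U13={{p,s},{s,t},{t,v},{u,v},{p,s,t},{r,u,v}} U23={{t},{p,q},{p,r},{p,s},{p,t},{r,t},{r,u},{s,t},{t,u},{t,v},{p,r,t},{p,s,t},{p,t,u},{r,u,v}}
  U123={{p,s},{s,t},{t,v},{p,s,t},{r,u,v}}
components per intersection:
  U1: {{s},{p,s},{q,s},{s,t},{p,s,t}} {{v},{r,v},{t,v},{u,v},{r,u,v}}
  U2: {{q},{r},{s},{t},{p,q},{p,r},{p,s},{p,t},{q,s},{r,t},{r,u},{r,v},{s,t},{t,u},{t,v},{p,r,t},{p,s,t},{p,t,u},{r,u,v}}
  U3: {{p},{t},{u},{p,q},{p,r},{p,s},{p,t},{p,u},{r,t},{r,u},{s,t},{t,u},{t,v},{u,v},{p,r,t},{p,s,t},{p,t,u},{r,u,v}}
  U12: {{s},{p,s},{q,s},{s,t},{p,s,t}} {{r,v},{r,u,v}} {{t,v}}
  U13: {{p,s},{s,t},{p,s,t}} {{t,v}} {{u,v},{r,u,v}}
  U23: {{t},{p,r},{p,s},{p,t},{r,t},{s,t},{t,u},{t,v},{p,r,t},{p,s,t},{p,t,u}} {{p,q}} {{r,u},{r,u,v}}
  U123: {{p,s},{s,t},{p,s,t}} {{t,v}} {{r,u,v}}
C dims 4,9,3; δ0: rk 3, SNF 1^3; δ1: rk 3, SNF 1^3
Ȟ^0 = (4 − 3) − 0 = 1, so Ȟ^0 ≅ Z
Ȟ^1 = (9 − 3) − 3 = 3, so Ȟ^1 ≅ Z^3
Ȟ^2 = (3 − 0) − 3 = 0, so Ȟ^2 ≅ 0

Ȟ^0 = Z; Ȟ^1 = Z^3; Ȟ^2 = 0


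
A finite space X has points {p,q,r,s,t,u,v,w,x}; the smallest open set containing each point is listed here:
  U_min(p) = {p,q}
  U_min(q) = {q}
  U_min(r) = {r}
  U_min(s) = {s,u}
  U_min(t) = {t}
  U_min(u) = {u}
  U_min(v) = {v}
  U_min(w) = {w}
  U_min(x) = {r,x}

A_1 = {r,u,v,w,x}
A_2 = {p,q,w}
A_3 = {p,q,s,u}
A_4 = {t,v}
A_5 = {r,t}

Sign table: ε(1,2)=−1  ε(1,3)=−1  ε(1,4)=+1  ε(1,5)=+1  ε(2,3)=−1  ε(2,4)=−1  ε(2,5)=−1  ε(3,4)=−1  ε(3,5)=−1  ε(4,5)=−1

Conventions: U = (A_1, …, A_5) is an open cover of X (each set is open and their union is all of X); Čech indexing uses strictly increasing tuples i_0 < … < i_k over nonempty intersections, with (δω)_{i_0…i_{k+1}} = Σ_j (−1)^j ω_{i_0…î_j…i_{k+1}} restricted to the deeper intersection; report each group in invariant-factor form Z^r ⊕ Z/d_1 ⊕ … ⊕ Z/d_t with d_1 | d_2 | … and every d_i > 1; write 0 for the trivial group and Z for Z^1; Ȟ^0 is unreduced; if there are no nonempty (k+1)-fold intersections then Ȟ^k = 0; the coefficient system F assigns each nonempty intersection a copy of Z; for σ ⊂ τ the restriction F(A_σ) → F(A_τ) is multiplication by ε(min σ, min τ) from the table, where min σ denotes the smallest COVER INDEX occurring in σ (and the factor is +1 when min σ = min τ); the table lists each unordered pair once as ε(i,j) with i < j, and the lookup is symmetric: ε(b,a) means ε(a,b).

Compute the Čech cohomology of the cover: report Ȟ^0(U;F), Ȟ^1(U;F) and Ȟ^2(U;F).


cover nerve:
  A12={w} A13={u} A14={v} A15={r} A23={p,q} A45={t}
C dims 5,6; δ0: rk 5, SNF 1^4·2
Ȟ^0: (5−5)−0=0 ⇒ 0
Ȟ^1: (6−0)−5=1 plus torsion [2] ⇒ Z ⊕ Z/2
Ȟ^2: (0−0)−0=0 ⇒ 0

Ȟ^0(U;F) ≅ 0, Ȟ^1(U;F) ≅ Z ⊕ Z/2 and Ȟ^2(U;F) ≅ 0


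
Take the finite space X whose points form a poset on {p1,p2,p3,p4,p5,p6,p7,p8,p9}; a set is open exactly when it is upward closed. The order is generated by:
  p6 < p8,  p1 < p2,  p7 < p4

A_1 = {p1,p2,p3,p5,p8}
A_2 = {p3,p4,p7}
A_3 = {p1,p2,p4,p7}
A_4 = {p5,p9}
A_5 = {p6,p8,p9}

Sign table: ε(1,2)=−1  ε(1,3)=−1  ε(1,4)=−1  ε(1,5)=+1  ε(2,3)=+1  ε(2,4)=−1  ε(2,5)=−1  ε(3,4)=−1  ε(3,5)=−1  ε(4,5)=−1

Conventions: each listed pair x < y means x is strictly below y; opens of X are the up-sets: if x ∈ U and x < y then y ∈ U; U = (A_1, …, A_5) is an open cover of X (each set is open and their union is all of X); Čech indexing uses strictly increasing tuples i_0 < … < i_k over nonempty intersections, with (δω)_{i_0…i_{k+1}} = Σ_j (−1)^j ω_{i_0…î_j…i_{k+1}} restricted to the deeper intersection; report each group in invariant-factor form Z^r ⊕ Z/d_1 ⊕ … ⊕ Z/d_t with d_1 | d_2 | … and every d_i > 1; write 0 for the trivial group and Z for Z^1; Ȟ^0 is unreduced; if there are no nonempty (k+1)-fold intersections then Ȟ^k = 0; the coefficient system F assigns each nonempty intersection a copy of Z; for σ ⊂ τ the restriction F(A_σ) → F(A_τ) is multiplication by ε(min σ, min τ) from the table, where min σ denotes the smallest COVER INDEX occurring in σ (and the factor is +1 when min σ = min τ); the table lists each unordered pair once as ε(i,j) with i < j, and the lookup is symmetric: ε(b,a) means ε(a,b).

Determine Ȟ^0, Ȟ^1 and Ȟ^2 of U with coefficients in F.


nerve simplices:
  A12={p3} A13={p1,p2} A14={p5} A15={p8} A23={p4,p7} A45={p9}
C dims 5,6; δ0: rk 4, SNF 1^4
degree 0: 5−4−0 = 1 → Ȟ^0 ≅ Z
degree 1: 6−0−4 = 2 → Ȟ^1 ≅ Z^2
degree 2: 0−0−0 = 0 → Ȟ^2 ≅ 0

Ȟ^0 = Z; Ȟ^1 = Z^2; Ȟ^2 = 0


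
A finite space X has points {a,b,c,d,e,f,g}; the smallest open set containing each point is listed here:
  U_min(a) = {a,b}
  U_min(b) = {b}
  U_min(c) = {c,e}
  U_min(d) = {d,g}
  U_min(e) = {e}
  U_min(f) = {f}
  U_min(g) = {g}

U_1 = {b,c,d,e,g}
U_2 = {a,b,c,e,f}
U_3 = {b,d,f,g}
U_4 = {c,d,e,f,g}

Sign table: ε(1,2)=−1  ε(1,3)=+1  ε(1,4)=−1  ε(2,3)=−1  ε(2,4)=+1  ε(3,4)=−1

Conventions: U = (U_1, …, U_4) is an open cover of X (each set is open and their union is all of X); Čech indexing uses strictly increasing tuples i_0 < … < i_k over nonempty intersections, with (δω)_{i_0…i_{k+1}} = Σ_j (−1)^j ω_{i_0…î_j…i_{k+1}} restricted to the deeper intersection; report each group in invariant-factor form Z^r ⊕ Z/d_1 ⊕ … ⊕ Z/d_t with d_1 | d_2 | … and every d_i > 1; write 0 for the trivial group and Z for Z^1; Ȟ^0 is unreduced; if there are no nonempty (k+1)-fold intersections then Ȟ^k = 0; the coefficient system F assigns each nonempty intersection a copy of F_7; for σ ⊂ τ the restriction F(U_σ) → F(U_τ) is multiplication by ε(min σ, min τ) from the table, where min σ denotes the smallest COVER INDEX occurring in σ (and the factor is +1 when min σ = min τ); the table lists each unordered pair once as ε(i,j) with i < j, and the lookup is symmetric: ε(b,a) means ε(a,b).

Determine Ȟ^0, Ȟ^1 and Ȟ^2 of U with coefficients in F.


Ȟ^0(U;F) ≅ Z/7, Ȟ^1(U;F) ≅ 0, Ȟ^2(U;F) ≅ Z/7

nerve simplices:
  U12={b,c,e} U13={b,d,g} U14={c,d,e,g} U23={b,f} U24={c,e,f} U34={d,f,g}
  U123={b} U124={c,e} U134={d,g} U234={f}
C dims 4,6,4; δ0: rk_F7 3; δ1: rk_F7 3
degree 0: 4−3−0 = 1 → Ȟ^0 ≅ Z/7
degree 1: 6−3−3 = 0 → Ȟ^1 ≅ 0
degree 2: 4−0−3 = 1 → Ȟ^2 ≅ Z/7


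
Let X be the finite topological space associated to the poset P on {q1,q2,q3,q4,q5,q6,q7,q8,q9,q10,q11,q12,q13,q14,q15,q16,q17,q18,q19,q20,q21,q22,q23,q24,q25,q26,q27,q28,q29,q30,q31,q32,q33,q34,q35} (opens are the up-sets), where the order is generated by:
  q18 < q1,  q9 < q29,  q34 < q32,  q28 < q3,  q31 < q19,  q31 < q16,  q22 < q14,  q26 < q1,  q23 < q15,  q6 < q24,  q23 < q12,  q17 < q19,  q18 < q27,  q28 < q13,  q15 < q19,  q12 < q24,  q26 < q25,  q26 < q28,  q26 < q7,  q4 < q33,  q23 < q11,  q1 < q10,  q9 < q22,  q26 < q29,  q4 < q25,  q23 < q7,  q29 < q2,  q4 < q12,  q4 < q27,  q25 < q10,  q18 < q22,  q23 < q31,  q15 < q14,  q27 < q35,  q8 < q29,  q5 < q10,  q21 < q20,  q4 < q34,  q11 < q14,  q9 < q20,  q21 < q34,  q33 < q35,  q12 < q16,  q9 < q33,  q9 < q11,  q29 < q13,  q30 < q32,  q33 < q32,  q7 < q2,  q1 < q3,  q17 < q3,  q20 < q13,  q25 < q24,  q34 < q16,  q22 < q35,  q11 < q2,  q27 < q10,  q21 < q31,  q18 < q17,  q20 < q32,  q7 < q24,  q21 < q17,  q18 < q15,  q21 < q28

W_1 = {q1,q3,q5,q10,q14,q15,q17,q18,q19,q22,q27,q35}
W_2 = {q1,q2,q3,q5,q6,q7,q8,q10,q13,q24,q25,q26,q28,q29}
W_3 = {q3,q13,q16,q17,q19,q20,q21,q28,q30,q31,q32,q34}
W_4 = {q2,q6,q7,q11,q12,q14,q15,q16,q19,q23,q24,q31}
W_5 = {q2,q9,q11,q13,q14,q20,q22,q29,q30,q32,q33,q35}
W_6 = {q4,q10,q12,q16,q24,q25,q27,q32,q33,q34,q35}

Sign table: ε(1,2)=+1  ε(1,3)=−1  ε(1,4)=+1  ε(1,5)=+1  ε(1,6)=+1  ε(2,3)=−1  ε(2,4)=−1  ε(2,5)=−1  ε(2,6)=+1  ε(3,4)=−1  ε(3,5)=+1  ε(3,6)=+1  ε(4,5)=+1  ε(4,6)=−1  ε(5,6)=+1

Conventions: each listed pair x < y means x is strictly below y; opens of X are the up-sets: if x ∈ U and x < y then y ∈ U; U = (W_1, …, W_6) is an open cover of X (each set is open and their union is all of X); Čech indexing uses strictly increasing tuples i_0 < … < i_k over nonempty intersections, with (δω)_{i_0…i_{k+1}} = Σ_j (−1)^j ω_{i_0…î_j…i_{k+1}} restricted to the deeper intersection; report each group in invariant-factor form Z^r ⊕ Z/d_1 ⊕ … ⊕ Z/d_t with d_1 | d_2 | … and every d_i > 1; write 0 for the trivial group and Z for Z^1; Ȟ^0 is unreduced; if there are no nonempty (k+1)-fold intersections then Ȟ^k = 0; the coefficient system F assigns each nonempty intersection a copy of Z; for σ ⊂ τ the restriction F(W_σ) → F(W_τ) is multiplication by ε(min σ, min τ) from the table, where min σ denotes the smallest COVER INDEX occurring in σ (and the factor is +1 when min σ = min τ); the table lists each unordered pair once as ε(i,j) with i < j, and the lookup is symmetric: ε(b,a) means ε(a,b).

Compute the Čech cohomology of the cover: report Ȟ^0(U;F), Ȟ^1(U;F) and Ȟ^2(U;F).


Ȟ^0 ≅ 0,  Ȟ^1 ≅ Z/2,  Ȟ^2 ≅ Z

nonempty overlaps:
  W12={q1,q3,q5,q10} W13={q3,q17,q19} W14={q14,q15,q19} W15={q14,q22,q35} W16={q10,q27,q35} W23={q3,q13,q28} W24={q2,q6,q7,q24} W25={q2,q13,q29} W26={q10,q24,q25} W34={q16,q19,q31} W35={q13,q20,q30,q32} W36={q16,q32,q34} W45={q2,q11,q14} W46={q12,q16,q24} W56={q32,q33,q35}
  W123={q3} W126={q10} W134={q19} W145={q14} W156={q35} W235={q13} W245={q2} W246={q24} W346={q16} W356={q32}
C dims 6,15,10; δ0: rk 6, SNF 1^5·2; δ1: rk 9, SNF 1^9
degree 0: 6−6−0 = 0 → Ȟ^0 ≅ 0
degree 1: 15−9−6 = 0 plus torsion [2] → Ȟ^1 ≅ Z/2
degree 2: 10−0−9 = 1 → Ȟ^2 ≅ Z


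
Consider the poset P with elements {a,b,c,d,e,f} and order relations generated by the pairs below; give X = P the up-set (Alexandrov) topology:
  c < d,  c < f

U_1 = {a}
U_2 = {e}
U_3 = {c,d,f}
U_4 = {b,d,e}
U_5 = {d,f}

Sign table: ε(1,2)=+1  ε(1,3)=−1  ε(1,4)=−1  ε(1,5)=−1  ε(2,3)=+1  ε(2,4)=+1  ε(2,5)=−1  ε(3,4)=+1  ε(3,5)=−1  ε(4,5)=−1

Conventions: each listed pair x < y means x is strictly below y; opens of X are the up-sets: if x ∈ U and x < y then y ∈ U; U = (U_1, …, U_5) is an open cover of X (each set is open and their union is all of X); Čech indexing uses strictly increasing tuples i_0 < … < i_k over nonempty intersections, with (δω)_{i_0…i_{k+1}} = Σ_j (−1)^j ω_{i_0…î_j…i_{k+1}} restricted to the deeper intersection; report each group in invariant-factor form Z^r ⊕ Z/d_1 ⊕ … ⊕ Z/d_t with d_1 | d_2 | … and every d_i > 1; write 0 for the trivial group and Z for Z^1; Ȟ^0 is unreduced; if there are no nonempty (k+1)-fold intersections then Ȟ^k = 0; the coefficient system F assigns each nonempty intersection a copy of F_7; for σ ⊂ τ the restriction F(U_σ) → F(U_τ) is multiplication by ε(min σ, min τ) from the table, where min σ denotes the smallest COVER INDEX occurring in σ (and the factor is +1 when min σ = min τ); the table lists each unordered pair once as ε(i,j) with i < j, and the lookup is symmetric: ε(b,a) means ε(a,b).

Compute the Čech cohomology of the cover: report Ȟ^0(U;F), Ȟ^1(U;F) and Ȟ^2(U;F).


Ȟ^0 = Z/7 ⊕ Z/7; Ȟ^1 = 0; Ȟ^2 = 0

nerve simplices:
  U24={e} U34={d} U35={d,f} U45={d}
  U345={d}
C dims 5,4,1; δ0: rk_F7 3; δ1: rk_F7 1
degree 0: 5−3−0 = 2 → Ȟ^0 ≅ Z/7 ⊕ Z/7
degree 1: 4−1−3 = 0 → Ȟ^1 ≅ 0
degree 2: 1−0−1 = 0 → Ȟ^2 ≅ 0


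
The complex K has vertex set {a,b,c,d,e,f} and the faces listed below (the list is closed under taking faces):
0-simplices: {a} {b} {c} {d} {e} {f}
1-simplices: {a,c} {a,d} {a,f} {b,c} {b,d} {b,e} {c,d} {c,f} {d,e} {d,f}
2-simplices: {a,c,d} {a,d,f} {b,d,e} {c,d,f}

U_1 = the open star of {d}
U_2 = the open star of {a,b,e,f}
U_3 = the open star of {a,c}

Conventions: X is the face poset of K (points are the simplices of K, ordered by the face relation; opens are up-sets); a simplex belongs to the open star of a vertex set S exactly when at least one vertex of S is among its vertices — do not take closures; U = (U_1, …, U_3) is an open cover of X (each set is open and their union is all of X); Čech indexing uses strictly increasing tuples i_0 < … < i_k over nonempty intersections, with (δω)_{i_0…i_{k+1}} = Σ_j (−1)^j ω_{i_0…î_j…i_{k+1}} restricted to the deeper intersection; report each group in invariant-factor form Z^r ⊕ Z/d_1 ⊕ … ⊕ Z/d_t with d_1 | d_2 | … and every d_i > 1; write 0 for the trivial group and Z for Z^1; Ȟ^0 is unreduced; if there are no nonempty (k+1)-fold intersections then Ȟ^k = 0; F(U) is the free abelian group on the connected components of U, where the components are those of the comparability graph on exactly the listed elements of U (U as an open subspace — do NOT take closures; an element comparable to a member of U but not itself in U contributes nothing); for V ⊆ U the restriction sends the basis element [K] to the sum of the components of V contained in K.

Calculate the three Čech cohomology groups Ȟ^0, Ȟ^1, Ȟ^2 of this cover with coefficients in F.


nerve of the cover:
  U1={{d},{a,d},{b,d},{c,d},{d,e},{d,f},{a,c,d},{a,d,f},{b,d,e},{c,d,f}} U2={{a},{b},{e},{f},{a,c},{a,d},{a,f},{b,c},{b,d},{b,e},{c,f},{d,e},{d,f},{a,c,d},{a,d,f},{b,d,e},{c,d,f}} U3={{a},{c},{a,c},{a,d},{a,f},{b,c},{c,d},{c,f},{a,c,d},{a,d,f},{c,d,f}}
  U12={{a,d},{b,d},{d,e},{d,f},{a,c,d},{a,d,f},{b,d,e},{c,d,f}} U13={{a,d},{c,d},{a,c,d},{a,d,f},{c,d,f}} U23={{a},{a,c},{a,d},{a,f},{b,c},{c,f},{a,c,d},{a,d,f},{c,d,f}}
  U123={{a,d},{a,c,d},{a,d,f},{c,d,f}}
components per intersection:
  U1: {{d},{a,d},{b,d},{c,d},{d,e},{d,f},{a,c,d},{a,d,f},{b,d,e},{c,d,f}}
  U2: {{a},{f},{a,c},{a,d},{a,f},{c,f},{d,f},{a,c,d},{a,d,f},{c,d,f}} {{b},{e},{b,c},{b,d},{b,e},{d,e},{b,d,e}}
  U3: {{a},{c},{a,c},{a,d},{a,f},{b,c},{c,d},{c,f},{a,c,d},{a,d,f},{c,d,f}}
  U12: {{a,d},{d,f},{a,c,d},{a,d,f},{c,d,f}} {{b,d},{d,e},{b,d,e}}
  U13: {{a,d},{c,d},{a,c,d},{a,d,f},{c,d,f}}
  U23: {{a},{a,c},{a,d},{a,f},{a,c,d},{a,d,f}} {{b,c}} {{c,f},{c,d,f}}
  U123: {{a,d},{a,c,d},{a,d,f}} {{c,d,f}}
C dims 4,6,2; δ0: rk 3, SNF 1^3; δ1: rk 2, SNF 1^2
Ȟ^0 = (4 − 3) − 0 = 1, so Ȟ^0 ≅ Z
Ȟ^1 = (6 − 2) − 3 = 1, so Ȟ^1 ≅ Z
Ȟ^2 = (2 − 0) − 2 = 0, so Ȟ^2 ≅ 0

Ȟ^0 = Z; Ȟ^1 = Z; Ȟ^2 = 0


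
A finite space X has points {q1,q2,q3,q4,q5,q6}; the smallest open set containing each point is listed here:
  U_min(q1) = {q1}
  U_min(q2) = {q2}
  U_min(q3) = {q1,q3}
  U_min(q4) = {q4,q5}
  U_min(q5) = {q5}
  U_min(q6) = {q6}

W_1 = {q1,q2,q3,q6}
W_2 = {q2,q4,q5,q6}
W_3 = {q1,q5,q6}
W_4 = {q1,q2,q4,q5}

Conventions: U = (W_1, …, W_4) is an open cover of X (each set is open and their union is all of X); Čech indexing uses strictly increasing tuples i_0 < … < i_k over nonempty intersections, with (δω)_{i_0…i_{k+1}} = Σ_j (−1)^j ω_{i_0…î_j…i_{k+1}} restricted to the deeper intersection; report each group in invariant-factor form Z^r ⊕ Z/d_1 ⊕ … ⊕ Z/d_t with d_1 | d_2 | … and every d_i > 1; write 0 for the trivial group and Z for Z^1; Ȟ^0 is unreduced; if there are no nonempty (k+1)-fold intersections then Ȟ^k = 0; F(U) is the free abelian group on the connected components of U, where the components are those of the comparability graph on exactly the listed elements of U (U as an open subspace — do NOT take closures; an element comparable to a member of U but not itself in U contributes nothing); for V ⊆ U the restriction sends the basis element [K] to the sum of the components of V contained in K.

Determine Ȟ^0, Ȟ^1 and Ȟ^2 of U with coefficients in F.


nerve simplices:
  W12={q2,q6} W13={q1,q6} W14={q1,q2} W23={q5,q6} W24={q2,q4,q5} W34={q1,q5}
  W123={q6} W124={q2} W134={q1} W234={q5}
components per intersection:
  W1: {q1,q3} {q2} {q6}
  W2: {q2} {q4,q5} {q6}
  W3: {q1} {q5} {q6}
  W4: {q1} {q2} {q4,q5}
  W12: {q2} {q6}
  W13: {q1} {q6}
  W14: {q1} {q2}
  W23: {q5} {q6}
  W24: {q2} {q4,q5}
  W34: {q1} {q5}
  W123: {q6}
  W124: {q2}
  W134: {q1}
  W234: {q5}
C dims 12,12,4; δ0: rk 8, SNF 1^8; δ1: rk 4, SNF 1^4
degree 0: 12−8−0 = 4 → Ȟ^0 ≅ Z^4
degree 1: 12−4−8 = 0 → Ȟ^1 ≅ 0
degree 2: 4−0−4 = 0 → Ȟ^2 ≅ 0

Ȟ^0(U;F) ≅ Z^4,  Ȟ^1(U;F) ≅ 0,  Ȟ^2(U;F) ≅ 0


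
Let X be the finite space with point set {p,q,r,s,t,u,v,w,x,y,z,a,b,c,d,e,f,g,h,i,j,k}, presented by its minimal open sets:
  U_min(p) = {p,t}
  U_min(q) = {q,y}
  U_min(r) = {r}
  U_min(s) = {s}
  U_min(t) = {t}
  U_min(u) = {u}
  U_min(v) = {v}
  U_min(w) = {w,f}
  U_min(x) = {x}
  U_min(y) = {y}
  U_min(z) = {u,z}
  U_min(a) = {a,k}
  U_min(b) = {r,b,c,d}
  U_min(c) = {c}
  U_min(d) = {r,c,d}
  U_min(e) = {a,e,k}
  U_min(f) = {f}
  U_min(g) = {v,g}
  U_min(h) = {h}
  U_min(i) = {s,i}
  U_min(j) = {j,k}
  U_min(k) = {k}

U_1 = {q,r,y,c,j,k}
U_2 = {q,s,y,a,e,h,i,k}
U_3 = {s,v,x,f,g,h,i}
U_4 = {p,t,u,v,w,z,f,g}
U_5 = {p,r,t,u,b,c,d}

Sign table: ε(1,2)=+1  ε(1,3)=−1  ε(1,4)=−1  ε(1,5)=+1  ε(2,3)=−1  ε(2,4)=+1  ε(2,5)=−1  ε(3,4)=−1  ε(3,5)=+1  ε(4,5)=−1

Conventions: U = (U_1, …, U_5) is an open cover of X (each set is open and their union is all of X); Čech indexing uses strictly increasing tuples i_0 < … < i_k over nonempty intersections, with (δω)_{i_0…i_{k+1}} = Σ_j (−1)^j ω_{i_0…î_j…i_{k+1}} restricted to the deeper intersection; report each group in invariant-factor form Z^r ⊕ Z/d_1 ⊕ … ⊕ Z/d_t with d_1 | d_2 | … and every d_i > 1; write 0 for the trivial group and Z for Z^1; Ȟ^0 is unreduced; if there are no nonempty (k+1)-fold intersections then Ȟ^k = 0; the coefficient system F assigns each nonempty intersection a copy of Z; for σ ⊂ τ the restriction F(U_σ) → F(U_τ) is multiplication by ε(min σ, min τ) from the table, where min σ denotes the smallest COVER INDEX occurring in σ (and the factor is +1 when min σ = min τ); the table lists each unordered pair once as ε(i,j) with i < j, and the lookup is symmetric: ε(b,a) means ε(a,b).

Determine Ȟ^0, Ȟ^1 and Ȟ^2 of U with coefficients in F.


nonempty intersections:
  U12={q,y,k} U15={r,c} U23={s,h,i} U34={v,f,g} U45={p,t,u}
C dims 5,5; δ0: rk 5, SNF 1^4·2
Ȟ^0: (5−5)−0=0 ⇒ 0
Ȟ^1: (5−0)−5=0 plus torsion [2] ⇒ Z/2
Ȟ^2: (0−0)−0=0 ⇒ 0

Ȟ^0 ≅ 0, Ȟ^1 ≅ Z/2, Ȟ^2 ≅ 0


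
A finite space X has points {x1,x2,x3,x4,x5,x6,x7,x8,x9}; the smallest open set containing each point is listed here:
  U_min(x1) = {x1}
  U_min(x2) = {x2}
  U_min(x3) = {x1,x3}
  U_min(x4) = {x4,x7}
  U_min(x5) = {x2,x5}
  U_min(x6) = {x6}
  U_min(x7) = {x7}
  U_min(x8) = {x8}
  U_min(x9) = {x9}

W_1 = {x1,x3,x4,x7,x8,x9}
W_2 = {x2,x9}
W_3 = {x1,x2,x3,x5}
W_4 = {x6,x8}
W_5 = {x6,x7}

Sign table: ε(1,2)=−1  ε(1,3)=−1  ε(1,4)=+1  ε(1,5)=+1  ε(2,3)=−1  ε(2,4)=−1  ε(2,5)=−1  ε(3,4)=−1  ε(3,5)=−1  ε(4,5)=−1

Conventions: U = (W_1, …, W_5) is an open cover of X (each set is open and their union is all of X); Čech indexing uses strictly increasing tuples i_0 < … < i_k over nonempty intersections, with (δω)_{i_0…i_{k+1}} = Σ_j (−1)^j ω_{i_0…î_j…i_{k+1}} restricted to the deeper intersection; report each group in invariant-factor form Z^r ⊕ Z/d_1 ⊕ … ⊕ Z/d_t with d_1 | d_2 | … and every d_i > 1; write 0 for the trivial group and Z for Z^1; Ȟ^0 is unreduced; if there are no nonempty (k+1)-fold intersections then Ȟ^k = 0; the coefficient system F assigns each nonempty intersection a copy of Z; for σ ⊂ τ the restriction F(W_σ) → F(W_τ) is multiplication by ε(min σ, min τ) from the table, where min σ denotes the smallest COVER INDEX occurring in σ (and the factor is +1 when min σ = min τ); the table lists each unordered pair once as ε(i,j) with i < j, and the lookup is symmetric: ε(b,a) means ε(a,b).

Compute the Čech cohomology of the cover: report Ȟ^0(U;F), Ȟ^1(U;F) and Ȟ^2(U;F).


Ȟ^0 = 0,  Ȟ^1 = Z ⊕ Z/2,  Ȟ^2 = 0

cover nerve:
  W12={x9} W13={x1,x3} W14={x8} W15={x7} W23={x2} W45={x6}
C dims 5,6; δ0: rk 5, SNF 1^4·2
Ȟ^0: (5−5)−0=0 ⇒ 0
Ȟ^1: (6−0)−5=1 plus torsion [2] ⇒ Z ⊕ Z/2
Ȟ^2: (0−0)−0=0 ⇒ 0


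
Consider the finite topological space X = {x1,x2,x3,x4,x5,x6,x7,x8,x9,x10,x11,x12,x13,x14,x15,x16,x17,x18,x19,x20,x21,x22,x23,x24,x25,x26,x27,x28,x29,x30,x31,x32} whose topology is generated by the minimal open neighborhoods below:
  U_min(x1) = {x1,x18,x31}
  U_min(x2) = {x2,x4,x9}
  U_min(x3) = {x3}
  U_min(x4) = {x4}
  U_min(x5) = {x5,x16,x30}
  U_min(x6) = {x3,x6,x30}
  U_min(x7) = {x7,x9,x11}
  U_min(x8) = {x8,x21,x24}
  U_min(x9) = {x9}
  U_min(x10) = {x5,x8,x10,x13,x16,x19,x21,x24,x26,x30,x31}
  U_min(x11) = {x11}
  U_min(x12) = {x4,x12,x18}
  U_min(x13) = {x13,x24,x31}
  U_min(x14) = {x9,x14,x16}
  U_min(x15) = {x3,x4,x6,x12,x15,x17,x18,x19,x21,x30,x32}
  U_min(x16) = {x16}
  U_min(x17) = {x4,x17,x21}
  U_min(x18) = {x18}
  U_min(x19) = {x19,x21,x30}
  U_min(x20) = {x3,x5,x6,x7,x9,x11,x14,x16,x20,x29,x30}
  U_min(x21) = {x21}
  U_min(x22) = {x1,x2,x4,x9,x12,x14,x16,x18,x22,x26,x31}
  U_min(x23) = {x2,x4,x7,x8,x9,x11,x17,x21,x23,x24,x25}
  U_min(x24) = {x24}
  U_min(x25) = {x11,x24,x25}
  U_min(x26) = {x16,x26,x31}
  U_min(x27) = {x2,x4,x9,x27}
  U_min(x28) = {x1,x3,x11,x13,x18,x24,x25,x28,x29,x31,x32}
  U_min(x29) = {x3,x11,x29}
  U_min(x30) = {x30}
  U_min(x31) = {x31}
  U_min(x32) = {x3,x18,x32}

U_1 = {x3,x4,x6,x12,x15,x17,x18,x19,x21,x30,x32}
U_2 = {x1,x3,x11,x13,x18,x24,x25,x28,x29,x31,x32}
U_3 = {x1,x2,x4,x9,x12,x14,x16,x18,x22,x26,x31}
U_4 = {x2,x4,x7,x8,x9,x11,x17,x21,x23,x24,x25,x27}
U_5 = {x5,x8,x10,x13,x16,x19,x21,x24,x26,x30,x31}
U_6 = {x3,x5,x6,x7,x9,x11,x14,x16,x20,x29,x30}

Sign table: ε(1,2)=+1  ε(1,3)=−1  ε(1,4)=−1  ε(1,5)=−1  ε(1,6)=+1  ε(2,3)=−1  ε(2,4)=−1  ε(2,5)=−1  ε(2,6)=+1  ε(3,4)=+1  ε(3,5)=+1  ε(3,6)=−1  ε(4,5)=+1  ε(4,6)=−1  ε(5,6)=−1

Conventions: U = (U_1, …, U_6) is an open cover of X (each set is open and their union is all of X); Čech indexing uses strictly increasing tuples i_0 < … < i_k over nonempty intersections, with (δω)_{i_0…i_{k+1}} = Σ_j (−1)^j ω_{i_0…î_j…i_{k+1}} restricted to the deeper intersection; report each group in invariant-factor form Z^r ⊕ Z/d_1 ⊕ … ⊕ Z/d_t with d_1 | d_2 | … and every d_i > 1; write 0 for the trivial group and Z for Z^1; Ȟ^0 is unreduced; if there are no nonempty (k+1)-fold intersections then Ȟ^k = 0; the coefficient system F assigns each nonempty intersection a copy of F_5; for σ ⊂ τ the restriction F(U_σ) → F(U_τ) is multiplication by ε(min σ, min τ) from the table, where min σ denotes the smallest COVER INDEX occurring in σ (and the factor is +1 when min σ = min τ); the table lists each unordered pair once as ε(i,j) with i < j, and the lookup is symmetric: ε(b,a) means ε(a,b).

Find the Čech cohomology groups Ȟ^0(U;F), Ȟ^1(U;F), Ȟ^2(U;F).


nerve of the cover:
  U12={x3,x18,x32} U13={x4,x12,x18} U14={x4,x17,x21} U15={x19,x21,x30} U16={x3,x6,x30} U23={x1,x18,x31} U24={x11,x24,x25} U25={x13,x24,x31} U26={x3,x11,x29} U34={x2,x4,x9} U35={x16,x26,x31} U36={x9,x14,x16} U45={x8,x21,x24} U46={x7,x9,x11} U56={x5,x16,x30}
  U123={x18} U126={x3} U134={x4} U145={x21} U156={x30} U235={x31} U245={x24} U246={x11} U346={x9} U356={x16}
C dims 6,15,10; δ0: rk_F5 5; δ1: rk_F5 10
Ȟ^0 = (6 − 5) − 0 = 1, so Ȟ^0 ≅ Z/5
Ȟ^1 = (15 − 10) − 5 = 0, so Ȟ^1 ≅ 0
Ȟ^2 = (10 − 0) − 10 = 0, so Ȟ^2 ≅ 0

Ȟ^0 ≅ Z/5, Ȟ^1 ≅ 0, Ȟ^2 ≅ 0


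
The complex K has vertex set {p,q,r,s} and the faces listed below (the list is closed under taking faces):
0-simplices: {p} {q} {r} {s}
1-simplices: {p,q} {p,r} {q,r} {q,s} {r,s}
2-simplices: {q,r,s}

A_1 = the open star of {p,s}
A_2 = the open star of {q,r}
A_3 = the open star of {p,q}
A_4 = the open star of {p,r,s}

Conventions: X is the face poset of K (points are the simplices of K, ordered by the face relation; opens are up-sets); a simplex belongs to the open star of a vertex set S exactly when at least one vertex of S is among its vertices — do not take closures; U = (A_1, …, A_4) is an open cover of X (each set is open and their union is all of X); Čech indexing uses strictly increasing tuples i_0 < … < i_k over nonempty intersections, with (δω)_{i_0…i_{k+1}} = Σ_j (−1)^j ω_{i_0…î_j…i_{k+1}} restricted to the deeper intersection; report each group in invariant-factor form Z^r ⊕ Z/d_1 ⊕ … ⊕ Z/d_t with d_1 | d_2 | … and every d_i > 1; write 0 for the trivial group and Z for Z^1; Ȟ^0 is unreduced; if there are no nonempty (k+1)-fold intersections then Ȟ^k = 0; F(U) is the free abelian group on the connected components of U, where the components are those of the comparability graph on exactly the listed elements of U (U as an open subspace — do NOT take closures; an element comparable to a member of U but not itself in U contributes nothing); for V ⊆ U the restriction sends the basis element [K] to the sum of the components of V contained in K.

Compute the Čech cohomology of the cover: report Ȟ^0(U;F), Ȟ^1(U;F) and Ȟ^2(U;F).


nonempty overlaps:
  A1={{p},{s},{p,q},{p,r},{q,s},{r,s},{q,r,s}} A2={{q},{r},{p,q},{p,r},{q,r},{q,s},{r,s},{q,r,s}} A3={{p},{q},{p,q},{p,r},{q,r},{q,s},{q,r,s}} A4={{p},{r},{s},{p,q},{p,r},{q,r},{q,s},{r,s},{q,r,s}}
  A12={{p,q},{p,r},{q,s},{r,s},{q,r,s}} A13={{p},{p,q},{p,r},{q,s},{q,r,s}} A14={{p},{s},{p,q},{p,r},{q,s},{r,s},{q,r,s}} A23={{q},{p,q},{p,r},{q,r},{q,s},{q,r,s}} A24={{r},{p,q},{p,r},{q,r},{q,s},{r,s},{q,r,s}} A34={{p},{p,q},{p,r},{q,r},{q,s},{q,r,s}}
  A123={{p,q},{p,r},{q,s},{q,r,s}} A124={{p,q},{p,r},{q,s},{r,s},{q,r,s}} A134={{p},{p,q},{p,r},{q,s},{q,r,s}} A234={{p,q},{p,r},{q,r},{q,s},{q,r,s}}
  A1234={{p,q},{p,r},{q,s},{q,r,s}}
components per intersection:
  A1: {{p},{p,q},{p,r}} {{s},{q,s},{r,s},{q,r,s}}
  A2: {{q},{r},{p,q},{p,r},{q,r},{q,s},{r,s},{q,r,s}}
  A3: {{p},{q},{p,q},{p,r},{q,r},{q,s},{q,r,s}}
  A4: {{p},{r},{s},{p,q},{p,r},{q,r},{q,s},{r,s},{q,r,s}}
  A12: {{p,q}} {{p,r}} {{q,s},{r,s},{q,r,s}}
  A13: {{p},{p,q},{p,r}} {{q,s},{q,r,s}}
  A14: {{p},{p,q},{p,r}} {{s},{q,s},{r,s},{q,r,s}}
  A23: {{q},{p,q},{q,r},{q,s},{q,r,s}} {{p,r}}
  A24: {{r},{p,r},{q,r},{q,s},{r,s},{q,r,s}} {{p,q}}
  A34: {{p},{p,q},{p,r}} {{q,r},{q,s},{q,r,s}}
  A123: {{p,q}} {{p,r}} {{q,s},{q,r,s}}
  A124: {{p,q}} {{p,r}} {{q,s},{r,s},{q,r,s}}
  A134: {{p},{p,q},{p,r}} {{q,s},{q,r,s}}
  A234: {{p,q}} {{p,r}} {{q,r},{q,s},{q,r,s}}
  A1234: {{p,q}} {{p,r}} {{q,s},{q,r,s}}
C dims 5,13,11,3; δ0: rk 4, SNF 1^4; δ1: rk 8, SNF 1^8; δ2: rk 3, SNF 1^3
degree 0: 5−4−0 = 1 → Ȟ^0 ≅ Z
degree 1: 13−8−4 = 1 → Ȟ^1 ≅ Z
degree 2: 11−3−8 = 0 → Ȟ^2 ≅ 0

Ȟ^0 ≅ Z, Ȟ^1 ≅ Z, Ȟ^2 ≅ 0


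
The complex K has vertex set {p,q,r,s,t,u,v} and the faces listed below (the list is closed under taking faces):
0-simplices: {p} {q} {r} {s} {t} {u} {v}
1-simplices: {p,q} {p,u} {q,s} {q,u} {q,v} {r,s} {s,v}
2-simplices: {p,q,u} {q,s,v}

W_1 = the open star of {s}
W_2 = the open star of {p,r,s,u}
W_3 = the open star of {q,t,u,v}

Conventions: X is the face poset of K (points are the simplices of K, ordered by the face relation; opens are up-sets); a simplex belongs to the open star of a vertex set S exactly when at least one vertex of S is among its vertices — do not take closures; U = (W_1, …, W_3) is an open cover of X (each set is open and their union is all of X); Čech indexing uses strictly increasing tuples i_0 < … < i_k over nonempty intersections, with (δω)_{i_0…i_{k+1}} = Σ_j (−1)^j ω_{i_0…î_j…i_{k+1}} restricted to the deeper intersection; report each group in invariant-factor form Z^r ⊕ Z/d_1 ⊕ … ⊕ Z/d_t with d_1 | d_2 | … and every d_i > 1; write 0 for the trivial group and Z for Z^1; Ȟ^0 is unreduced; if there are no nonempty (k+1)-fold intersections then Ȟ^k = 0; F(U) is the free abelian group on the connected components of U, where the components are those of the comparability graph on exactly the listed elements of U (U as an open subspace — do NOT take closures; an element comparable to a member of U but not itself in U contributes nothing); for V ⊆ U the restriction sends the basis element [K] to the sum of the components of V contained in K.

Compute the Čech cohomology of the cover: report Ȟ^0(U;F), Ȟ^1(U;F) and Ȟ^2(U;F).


nerve simplices:
  W1={{s},{q,s},{r,s},{s,v},{q,s,v}} W2={{p},{r},{s},{u},{p,q},{p,u},{q,s},{q,u},{r,s},{s,v},{p,q,u},{q,s,v}} W3={{q},{t},{u},{v},{p,q},{p,u},{q,s},{q,u},{q,v},{s,v},{p,q,u},{q,s,v}}
  W12={{s},{q,s},{r,s},{s,v},{q,s,v}} W13={{q,s},{s,v},{q,s,v}} W23={{u},{p,q},{p,u},{q,s},{q,u},{s,v},{p,q,u},{q,s,v}}
  W123={{q,s},{s,v},{q,s,v}}
components per intersection:
  W1: {{s},{q,s},{r,s},{s,v},{q,s,v}}
  W2: {{p},{u},{p,q},{p,u},{q,u},{p,q,u}} {{r},{s},{q,s},{r,s},{s,v},{q,s,v}}
  W3: {{q},{u},{v},{p,q},{p,u},{q,s},{q,u},{q,v},{s,v},{p,q,u},{q,s,v}} {{t}}
  W12: {{s},{q,s},{r,s},{s,v},{q,s,v}}
  W13: {{q,s},{s,v},{q,s,v}}
  W23: {{u},{p,q},{p,u},{q,u},{p,q,u}} {{q,s},{s,v},{q,s,v}}
  W123: {{q,s},{s,v},{q,s,v}}
C dims 5,4,1; δ0: rk 3, SNF 1^3; δ1: rk 1, SNF 1^1
degree 0: 5−3−0 = 2 → Ȟ^0 ≅ Z^2
degree 1: 4−1−3 = 0 → Ȟ^1 ≅ 0
degree 2: 1−0−1 = 0 → Ȟ^2 ≅ 0

Ȟ^0 ≅ Z^2,  Ȟ^1 ≅ 0,  Ȟ^2 ≅ 0


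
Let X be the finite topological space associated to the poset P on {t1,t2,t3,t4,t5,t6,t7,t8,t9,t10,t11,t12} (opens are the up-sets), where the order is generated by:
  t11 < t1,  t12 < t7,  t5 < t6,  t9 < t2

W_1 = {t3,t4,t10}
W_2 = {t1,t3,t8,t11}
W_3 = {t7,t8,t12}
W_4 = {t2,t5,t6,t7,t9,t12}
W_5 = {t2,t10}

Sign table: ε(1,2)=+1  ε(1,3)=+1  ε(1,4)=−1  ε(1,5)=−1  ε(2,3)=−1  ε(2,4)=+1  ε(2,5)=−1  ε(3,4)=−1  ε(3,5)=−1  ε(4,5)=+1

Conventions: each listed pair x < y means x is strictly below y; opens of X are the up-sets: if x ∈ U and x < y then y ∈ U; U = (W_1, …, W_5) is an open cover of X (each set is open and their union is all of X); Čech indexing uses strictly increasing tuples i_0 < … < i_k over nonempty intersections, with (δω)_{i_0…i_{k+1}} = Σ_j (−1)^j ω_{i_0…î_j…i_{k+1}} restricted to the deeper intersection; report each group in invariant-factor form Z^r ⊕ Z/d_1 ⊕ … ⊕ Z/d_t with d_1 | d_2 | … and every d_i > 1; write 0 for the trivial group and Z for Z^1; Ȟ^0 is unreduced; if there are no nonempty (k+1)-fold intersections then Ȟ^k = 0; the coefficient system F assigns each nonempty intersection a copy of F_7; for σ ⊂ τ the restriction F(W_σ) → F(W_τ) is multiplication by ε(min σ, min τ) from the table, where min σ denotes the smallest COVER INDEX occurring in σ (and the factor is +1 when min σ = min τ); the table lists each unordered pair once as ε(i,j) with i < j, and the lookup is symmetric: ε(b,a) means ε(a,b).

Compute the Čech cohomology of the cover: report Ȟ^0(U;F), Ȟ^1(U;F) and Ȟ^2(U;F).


nerve of the cover:
  W12={t3} W15={t10} W23={t8} W34={t7,t12} W45={t2}
C dims 5,5; δ0: rk_F7 5
Ȟ^0 = (5 − 5) − 0 = 0, so Ȟ^0 ≅ 0
Ȟ^1 = (5 − 0) − 5 = 0, so Ȟ^1 ≅ 0
Ȟ^2 = (0 − 0) − 0 = 0, so Ȟ^2 ≅ 0

Ȟ^0 = 0, Ȟ^1 = 0, Ȟ^2 = 0


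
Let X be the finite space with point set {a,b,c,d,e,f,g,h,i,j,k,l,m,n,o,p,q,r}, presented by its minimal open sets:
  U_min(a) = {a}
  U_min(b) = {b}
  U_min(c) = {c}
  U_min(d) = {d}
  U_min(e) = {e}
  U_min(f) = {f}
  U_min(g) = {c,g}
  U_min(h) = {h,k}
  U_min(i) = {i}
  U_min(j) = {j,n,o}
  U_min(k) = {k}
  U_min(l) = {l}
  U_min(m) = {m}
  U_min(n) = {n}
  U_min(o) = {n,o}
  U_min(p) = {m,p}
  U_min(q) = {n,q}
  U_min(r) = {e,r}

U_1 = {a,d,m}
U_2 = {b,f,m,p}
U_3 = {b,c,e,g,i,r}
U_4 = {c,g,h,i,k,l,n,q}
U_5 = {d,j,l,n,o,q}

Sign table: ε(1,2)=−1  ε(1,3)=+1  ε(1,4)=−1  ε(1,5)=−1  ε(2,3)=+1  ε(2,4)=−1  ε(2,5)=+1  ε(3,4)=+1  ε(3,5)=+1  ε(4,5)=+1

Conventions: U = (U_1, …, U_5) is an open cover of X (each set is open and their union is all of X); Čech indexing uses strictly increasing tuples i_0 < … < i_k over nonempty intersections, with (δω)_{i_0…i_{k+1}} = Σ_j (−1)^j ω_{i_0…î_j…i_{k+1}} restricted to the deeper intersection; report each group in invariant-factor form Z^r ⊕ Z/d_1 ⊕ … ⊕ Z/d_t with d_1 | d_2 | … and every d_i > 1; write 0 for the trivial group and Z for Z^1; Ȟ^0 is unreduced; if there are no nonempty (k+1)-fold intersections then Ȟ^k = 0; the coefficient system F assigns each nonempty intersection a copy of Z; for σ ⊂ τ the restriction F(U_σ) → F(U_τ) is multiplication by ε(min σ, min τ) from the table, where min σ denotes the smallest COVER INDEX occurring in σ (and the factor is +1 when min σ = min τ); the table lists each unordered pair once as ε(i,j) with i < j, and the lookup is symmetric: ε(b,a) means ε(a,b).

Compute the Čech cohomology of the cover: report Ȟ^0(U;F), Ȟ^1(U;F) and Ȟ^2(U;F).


nonempty intersections:
  U12={m} U15={d} U23={b} U34={c,g,i} U45={l,n,q}
C dims 5,5; δ0: rk 4, SNF 1^4
Ȟ^0: (5−4)−0=1 ⇒ Z
Ȟ^1: (5−0)−4=1 ⇒ Z
Ȟ^2: (0−0)−0=0 ⇒ 0

Ȟ^0 ≅ Z, Ȟ^1 ≅ Z, Ȟ^2 ≅ 0


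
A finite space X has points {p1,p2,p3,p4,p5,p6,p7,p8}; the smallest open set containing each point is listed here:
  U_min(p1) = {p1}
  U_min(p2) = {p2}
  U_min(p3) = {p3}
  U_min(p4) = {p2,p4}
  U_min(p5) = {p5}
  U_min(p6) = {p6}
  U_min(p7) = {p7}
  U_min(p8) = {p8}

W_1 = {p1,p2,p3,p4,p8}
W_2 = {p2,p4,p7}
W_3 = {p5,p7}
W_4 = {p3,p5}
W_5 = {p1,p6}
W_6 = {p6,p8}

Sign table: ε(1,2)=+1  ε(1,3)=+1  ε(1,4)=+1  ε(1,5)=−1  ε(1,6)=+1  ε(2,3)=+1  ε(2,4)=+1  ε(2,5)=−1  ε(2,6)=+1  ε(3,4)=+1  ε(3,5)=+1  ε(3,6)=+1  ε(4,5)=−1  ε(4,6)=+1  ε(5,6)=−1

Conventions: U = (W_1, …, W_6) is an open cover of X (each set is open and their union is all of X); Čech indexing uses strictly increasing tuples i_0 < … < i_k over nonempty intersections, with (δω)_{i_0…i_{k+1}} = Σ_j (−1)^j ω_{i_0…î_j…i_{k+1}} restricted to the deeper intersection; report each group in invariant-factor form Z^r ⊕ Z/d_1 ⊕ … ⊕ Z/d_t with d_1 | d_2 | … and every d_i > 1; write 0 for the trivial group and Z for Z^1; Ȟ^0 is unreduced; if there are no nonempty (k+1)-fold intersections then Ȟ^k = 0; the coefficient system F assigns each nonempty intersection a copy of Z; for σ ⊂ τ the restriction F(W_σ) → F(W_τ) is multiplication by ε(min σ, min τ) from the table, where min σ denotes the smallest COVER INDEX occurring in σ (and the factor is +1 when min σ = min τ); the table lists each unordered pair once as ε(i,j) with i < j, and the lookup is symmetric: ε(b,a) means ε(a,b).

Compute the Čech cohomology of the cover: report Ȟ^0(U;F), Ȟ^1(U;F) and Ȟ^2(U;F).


nonempty intersections:
  W12={p2,p4} W14={p3} W15={p1} W16={p8} W23={p7} W34={p5} W56={p6}
C dims 6,7; δ0: rk 5, SNF 1^5
Ȟ^0: (6−5)−0=1 ⇒ Z
Ȟ^1: (7−0)−5=2 ⇒ Z^2
Ȟ^2: (0−0)−0=0 ⇒ 0

Ȟ^0 ≅ Z; Ȟ^1 ≅ Z^2; Ȟ^2 ≅ 0


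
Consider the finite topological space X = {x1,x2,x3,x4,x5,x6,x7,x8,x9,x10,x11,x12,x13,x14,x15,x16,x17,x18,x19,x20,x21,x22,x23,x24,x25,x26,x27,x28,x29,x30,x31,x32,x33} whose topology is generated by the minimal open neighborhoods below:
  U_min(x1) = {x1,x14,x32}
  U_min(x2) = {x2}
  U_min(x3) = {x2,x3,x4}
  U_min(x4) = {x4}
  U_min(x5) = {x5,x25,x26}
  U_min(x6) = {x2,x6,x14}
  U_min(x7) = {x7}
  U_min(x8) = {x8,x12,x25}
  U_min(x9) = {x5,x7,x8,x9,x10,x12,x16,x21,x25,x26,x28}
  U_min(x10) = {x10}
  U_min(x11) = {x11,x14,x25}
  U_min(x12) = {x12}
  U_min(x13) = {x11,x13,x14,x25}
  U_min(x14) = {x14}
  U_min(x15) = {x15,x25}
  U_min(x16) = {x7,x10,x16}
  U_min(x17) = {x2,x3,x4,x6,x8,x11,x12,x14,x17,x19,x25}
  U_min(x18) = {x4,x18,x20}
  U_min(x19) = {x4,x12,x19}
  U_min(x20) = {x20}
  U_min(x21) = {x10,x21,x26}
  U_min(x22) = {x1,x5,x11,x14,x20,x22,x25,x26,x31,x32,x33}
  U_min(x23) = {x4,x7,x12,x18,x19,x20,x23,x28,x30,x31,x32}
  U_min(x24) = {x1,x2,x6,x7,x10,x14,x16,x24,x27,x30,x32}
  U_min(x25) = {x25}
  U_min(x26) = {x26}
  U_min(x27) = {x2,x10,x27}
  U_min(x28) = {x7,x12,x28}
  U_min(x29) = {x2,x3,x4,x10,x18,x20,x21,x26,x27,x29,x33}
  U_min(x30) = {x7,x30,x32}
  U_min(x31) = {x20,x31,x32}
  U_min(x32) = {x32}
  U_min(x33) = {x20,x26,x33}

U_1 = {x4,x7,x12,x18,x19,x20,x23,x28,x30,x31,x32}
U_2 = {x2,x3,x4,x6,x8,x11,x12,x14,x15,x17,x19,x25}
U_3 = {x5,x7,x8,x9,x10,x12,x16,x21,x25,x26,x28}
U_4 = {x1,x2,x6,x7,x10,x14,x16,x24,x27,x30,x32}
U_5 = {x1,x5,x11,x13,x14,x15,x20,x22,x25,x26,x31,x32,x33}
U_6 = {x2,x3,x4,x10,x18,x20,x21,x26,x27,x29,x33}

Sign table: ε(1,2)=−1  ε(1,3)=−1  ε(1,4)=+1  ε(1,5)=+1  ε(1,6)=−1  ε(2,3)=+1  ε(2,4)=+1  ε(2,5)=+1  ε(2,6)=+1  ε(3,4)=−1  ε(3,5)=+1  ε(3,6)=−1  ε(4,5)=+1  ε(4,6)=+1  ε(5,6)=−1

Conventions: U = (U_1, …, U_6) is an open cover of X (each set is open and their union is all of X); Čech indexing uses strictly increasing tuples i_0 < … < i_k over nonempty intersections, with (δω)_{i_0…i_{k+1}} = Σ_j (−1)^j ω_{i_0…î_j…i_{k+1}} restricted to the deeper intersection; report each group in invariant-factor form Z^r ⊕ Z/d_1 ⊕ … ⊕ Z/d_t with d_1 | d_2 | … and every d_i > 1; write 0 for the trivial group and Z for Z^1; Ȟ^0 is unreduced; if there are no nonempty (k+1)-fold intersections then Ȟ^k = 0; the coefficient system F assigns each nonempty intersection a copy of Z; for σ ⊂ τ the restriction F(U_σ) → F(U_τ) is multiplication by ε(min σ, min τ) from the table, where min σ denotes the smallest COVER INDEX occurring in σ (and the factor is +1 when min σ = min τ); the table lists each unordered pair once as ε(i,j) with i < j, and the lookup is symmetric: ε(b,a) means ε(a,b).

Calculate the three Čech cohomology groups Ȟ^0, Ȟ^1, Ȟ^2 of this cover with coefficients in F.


Ȟ^0 ≅ 0,  Ȟ^1 ≅ Z/2,  Ȟ^2 ≅ Z

nerve of the cover:
  U12={x4,x12,x19} U13={x7,x12,x28} U14={x7,x30,x32} U15={x20,x31,x32} U16={x4,x18,x20} U23={x8,x12,x25} U24={x2,x6,x14} U25={x11,x14,x15,x25} U26={x2,x3,x4} U34={x7,x10,x16} U35={x5,x25,x26} U36={x10,x21,x26} U45={x1,x14,x32} U46={x2,x10,x27} U56={x20,x26,x33}
  U123={x12} U126={x4} U134={x7} U145={x32} U156={x20} U235={x25} U245={x14} U246={x2} U346={x10} U356={x26}
C dims 6,15,10; δ0: rk 6, SNF 1^5·2; δ1: rk 9, SNF 1^9
Ȟ^0 = (6 − 6) − 0 = 0, so Ȟ^0 ≅ 0
Ȟ^1 = (15 − 9) − 6 = 0 plus torsion [2], so Ȟ^1 ≅ Z/2
Ȟ^2 = (10 − 0) − 9 = 1, so Ȟ^2 ≅ Z


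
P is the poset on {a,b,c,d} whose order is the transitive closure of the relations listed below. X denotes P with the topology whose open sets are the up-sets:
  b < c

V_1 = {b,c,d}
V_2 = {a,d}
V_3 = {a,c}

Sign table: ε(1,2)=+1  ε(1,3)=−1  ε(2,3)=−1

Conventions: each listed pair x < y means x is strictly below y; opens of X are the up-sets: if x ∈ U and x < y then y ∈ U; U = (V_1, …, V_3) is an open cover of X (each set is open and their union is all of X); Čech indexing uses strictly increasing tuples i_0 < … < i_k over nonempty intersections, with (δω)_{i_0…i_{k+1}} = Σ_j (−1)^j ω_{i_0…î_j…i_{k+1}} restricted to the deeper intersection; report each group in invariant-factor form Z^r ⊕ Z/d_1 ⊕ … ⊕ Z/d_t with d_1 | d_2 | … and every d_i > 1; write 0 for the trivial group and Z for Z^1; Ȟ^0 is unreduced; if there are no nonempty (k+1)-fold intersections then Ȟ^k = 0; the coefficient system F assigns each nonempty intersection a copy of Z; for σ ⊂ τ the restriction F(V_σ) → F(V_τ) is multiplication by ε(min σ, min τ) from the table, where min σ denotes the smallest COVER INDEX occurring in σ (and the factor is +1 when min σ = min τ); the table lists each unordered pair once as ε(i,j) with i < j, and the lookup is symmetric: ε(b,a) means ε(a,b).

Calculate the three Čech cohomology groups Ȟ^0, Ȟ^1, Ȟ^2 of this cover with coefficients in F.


Ȟ^0 = Z, Ȟ^1 = Z and Ȟ^2 = 0

nonempty overlaps:
  V12={d} V13={c} V23={a}
C dims 3,3; δ0: rk 2, SNF 1^2
degree 0: 3−2−0 = 1 → Ȟ^0 ≅ Z
degree 1: 3−0−2 = 1 → Ȟ^1 ≅ Z
degree 2: 0−0−0 = 0 → Ȟ^2 ≅ 0
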